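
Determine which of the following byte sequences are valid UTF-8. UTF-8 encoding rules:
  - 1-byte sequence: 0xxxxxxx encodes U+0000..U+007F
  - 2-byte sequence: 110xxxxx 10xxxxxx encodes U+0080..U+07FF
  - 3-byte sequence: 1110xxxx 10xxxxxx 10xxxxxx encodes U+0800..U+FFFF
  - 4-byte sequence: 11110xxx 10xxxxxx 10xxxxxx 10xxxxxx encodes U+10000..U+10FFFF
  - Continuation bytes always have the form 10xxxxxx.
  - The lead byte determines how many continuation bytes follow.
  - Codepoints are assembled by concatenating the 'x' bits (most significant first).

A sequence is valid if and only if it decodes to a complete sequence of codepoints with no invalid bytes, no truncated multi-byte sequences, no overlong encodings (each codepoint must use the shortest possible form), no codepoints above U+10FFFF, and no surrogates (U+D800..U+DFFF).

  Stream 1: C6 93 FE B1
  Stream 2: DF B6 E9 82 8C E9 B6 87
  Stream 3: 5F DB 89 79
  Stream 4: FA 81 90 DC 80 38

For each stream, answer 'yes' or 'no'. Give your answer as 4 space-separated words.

Stream 1: error at byte offset 2. INVALID
Stream 2: decodes cleanly. VALID
Stream 3: decodes cleanly. VALID
Stream 4: error at byte offset 0. INVALID

Answer: no yes yes no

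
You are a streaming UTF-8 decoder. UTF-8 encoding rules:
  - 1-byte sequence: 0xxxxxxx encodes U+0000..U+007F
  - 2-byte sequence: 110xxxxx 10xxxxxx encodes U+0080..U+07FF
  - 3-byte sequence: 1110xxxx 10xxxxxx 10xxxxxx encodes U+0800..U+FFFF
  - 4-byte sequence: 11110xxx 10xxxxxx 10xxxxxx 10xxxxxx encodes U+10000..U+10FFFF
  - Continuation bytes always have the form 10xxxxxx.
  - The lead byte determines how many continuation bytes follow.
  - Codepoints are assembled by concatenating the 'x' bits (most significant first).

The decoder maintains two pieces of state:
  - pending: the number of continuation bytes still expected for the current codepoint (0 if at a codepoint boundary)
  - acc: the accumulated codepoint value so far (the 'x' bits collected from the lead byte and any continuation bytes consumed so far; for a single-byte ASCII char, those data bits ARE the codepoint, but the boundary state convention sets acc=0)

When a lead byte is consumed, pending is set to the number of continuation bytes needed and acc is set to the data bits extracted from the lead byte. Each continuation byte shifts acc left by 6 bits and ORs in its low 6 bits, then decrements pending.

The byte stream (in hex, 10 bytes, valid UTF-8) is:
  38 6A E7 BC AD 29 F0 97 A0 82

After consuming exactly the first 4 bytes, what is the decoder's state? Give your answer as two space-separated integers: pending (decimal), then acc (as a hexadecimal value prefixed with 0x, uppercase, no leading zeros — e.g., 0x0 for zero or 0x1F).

Byte[0]=38: 1-byte. pending=0, acc=0x0
Byte[1]=6A: 1-byte. pending=0, acc=0x0
Byte[2]=E7: 3-byte lead. pending=2, acc=0x7
Byte[3]=BC: continuation. acc=(acc<<6)|0x3C=0x1FC, pending=1

Answer: 1 0x1FC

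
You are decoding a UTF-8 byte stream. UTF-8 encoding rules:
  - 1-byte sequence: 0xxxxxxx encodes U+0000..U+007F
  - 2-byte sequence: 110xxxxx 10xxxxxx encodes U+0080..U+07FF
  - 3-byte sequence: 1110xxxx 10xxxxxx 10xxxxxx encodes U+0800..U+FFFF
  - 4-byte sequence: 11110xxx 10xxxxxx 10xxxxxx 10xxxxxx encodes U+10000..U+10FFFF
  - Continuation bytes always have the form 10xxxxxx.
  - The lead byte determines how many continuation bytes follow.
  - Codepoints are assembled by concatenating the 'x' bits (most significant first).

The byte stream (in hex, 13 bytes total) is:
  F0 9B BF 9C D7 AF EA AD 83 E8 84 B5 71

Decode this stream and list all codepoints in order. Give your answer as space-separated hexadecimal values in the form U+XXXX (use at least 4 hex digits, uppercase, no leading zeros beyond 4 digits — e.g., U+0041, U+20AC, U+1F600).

Byte[0]=F0: 4-byte lead, need 3 cont bytes. acc=0x0
Byte[1]=9B: continuation. acc=(acc<<6)|0x1B=0x1B
Byte[2]=BF: continuation. acc=(acc<<6)|0x3F=0x6FF
Byte[3]=9C: continuation. acc=(acc<<6)|0x1C=0x1BFDC
Completed: cp=U+1BFDC (starts at byte 0)
Byte[4]=D7: 2-byte lead, need 1 cont bytes. acc=0x17
Byte[5]=AF: continuation. acc=(acc<<6)|0x2F=0x5EF
Completed: cp=U+05EF (starts at byte 4)
Byte[6]=EA: 3-byte lead, need 2 cont bytes. acc=0xA
Byte[7]=AD: continuation. acc=(acc<<6)|0x2D=0x2AD
Byte[8]=83: continuation. acc=(acc<<6)|0x03=0xAB43
Completed: cp=U+AB43 (starts at byte 6)
Byte[9]=E8: 3-byte lead, need 2 cont bytes. acc=0x8
Byte[10]=84: continuation. acc=(acc<<6)|0x04=0x204
Byte[11]=B5: continuation. acc=(acc<<6)|0x35=0x8135
Completed: cp=U+8135 (starts at byte 9)
Byte[12]=71: 1-byte ASCII. cp=U+0071

Answer: U+1BFDC U+05EF U+AB43 U+8135 U+0071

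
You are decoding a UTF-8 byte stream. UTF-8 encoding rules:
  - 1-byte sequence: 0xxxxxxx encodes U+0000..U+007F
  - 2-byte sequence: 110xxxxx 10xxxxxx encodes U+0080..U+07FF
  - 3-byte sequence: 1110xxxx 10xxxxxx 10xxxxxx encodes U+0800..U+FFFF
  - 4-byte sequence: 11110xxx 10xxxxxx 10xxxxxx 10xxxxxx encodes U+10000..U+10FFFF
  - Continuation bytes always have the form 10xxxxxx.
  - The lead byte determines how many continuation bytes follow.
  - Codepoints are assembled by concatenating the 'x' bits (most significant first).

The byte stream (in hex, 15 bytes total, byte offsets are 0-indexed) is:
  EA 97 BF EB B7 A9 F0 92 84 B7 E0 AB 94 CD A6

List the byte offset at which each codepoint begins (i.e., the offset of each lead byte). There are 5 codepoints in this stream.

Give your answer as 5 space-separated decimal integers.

Answer: 0 3 6 10 13

Derivation:
Byte[0]=EA: 3-byte lead, need 2 cont bytes. acc=0xA
Byte[1]=97: continuation. acc=(acc<<6)|0x17=0x297
Byte[2]=BF: continuation. acc=(acc<<6)|0x3F=0xA5FF
Completed: cp=U+A5FF (starts at byte 0)
Byte[3]=EB: 3-byte lead, need 2 cont bytes. acc=0xB
Byte[4]=B7: continuation. acc=(acc<<6)|0x37=0x2F7
Byte[5]=A9: continuation. acc=(acc<<6)|0x29=0xBDE9
Completed: cp=U+BDE9 (starts at byte 3)
Byte[6]=F0: 4-byte lead, need 3 cont bytes. acc=0x0
Byte[7]=92: continuation. acc=(acc<<6)|0x12=0x12
Byte[8]=84: continuation. acc=(acc<<6)|0x04=0x484
Byte[9]=B7: continuation. acc=(acc<<6)|0x37=0x12137
Completed: cp=U+12137 (starts at byte 6)
Byte[10]=E0: 3-byte lead, need 2 cont bytes. acc=0x0
Byte[11]=AB: continuation. acc=(acc<<6)|0x2B=0x2B
Byte[12]=94: continuation. acc=(acc<<6)|0x14=0xAD4
Completed: cp=U+0AD4 (starts at byte 10)
Byte[13]=CD: 2-byte lead, need 1 cont bytes. acc=0xD
Byte[14]=A6: continuation. acc=(acc<<6)|0x26=0x366
Completed: cp=U+0366 (starts at byte 13)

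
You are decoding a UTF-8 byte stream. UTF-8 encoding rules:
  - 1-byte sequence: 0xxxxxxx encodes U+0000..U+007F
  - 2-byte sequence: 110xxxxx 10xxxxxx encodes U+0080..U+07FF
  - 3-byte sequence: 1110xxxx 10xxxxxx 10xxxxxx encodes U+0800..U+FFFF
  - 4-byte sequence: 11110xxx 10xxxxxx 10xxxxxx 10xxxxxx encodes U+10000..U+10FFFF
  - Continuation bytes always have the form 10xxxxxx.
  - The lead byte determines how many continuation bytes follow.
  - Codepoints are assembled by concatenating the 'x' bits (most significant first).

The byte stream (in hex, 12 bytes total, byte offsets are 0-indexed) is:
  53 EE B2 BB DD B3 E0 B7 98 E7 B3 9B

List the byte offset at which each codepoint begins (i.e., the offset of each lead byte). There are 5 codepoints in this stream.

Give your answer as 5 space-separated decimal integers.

Answer: 0 1 4 6 9

Derivation:
Byte[0]=53: 1-byte ASCII. cp=U+0053
Byte[1]=EE: 3-byte lead, need 2 cont bytes. acc=0xE
Byte[2]=B2: continuation. acc=(acc<<6)|0x32=0x3B2
Byte[3]=BB: continuation. acc=(acc<<6)|0x3B=0xECBB
Completed: cp=U+ECBB (starts at byte 1)
Byte[4]=DD: 2-byte lead, need 1 cont bytes. acc=0x1D
Byte[5]=B3: continuation. acc=(acc<<6)|0x33=0x773
Completed: cp=U+0773 (starts at byte 4)
Byte[6]=E0: 3-byte lead, need 2 cont bytes. acc=0x0
Byte[7]=B7: continuation. acc=(acc<<6)|0x37=0x37
Byte[8]=98: continuation. acc=(acc<<6)|0x18=0xDD8
Completed: cp=U+0DD8 (starts at byte 6)
Byte[9]=E7: 3-byte lead, need 2 cont bytes. acc=0x7
Byte[10]=B3: continuation. acc=(acc<<6)|0x33=0x1F3
Byte[11]=9B: continuation. acc=(acc<<6)|0x1B=0x7CDB
Completed: cp=U+7CDB (starts at byte 9)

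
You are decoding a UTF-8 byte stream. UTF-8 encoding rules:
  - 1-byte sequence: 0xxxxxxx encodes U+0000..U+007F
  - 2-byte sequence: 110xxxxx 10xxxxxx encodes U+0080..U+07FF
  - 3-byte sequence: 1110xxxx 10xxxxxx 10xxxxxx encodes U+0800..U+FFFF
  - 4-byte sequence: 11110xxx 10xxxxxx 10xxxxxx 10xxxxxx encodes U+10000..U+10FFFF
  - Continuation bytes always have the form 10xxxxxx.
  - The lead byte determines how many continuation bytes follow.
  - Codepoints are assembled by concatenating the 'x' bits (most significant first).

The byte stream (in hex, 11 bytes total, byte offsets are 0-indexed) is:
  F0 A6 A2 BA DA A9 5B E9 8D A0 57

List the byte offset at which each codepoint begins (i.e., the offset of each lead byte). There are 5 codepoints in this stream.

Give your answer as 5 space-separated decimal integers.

Byte[0]=F0: 4-byte lead, need 3 cont bytes. acc=0x0
Byte[1]=A6: continuation. acc=(acc<<6)|0x26=0x26
Byte[2]=A2: continuation. acc=(acc<<6)|0x22=0x9A2
Byte[3]=BA: continuation. acc=(acc<<6)|0x3A=0x268BA
Completed: cp=U+268BA (starts at byte 0)
Byte[4]=DA: 2-byte lead, need 1 cont bytes. acc=0x1A
Byte[5]=A9: continuation. acc=(acc<<6)|0x29=0x6A9
Completed: cp=U+06A9 (starts at byte 4)
Byte[6]=5B: 1-byte ASCII. cp=U+005B
Byte[7]=E9: 3-byte lead, need 2 cont bytes. acc=0x9
Byte[8]=8D: continuation. acc=(acc<<6)|0x0D=0x24D
Byte[9]=A0: continuation. acc=(acc<<6)|0x20=0x9360
Completed: cp=U+9360 (starts at byte 7)
Byte[10]=57: 1-byte ASCII. cp=U+0057

Answer: 0 4 6 7 10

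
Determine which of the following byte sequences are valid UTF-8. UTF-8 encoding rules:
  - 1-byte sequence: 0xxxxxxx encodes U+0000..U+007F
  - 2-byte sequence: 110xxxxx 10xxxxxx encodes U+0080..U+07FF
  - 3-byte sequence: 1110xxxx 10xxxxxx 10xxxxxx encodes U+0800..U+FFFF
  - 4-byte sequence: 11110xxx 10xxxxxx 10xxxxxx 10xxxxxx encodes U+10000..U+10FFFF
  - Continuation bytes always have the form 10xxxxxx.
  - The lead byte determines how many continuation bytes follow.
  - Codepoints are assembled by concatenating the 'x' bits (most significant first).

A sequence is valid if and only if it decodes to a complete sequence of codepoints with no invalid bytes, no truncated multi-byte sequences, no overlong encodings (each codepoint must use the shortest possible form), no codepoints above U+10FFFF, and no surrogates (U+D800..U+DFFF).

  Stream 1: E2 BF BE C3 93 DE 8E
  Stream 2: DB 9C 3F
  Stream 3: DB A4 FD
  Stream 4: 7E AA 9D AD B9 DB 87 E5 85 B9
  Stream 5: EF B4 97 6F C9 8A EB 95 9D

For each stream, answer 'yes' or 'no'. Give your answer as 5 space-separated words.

Stream 1: decodes cleanly. VALID
Stream 2: decodes cleanly. VALID
Stream 3: error at byte offset 2. INVALID
Stream 4: error at byte offset 1. INVALID
Stream 5: decodes cleanly. VALID

Answer: yes yes no no yes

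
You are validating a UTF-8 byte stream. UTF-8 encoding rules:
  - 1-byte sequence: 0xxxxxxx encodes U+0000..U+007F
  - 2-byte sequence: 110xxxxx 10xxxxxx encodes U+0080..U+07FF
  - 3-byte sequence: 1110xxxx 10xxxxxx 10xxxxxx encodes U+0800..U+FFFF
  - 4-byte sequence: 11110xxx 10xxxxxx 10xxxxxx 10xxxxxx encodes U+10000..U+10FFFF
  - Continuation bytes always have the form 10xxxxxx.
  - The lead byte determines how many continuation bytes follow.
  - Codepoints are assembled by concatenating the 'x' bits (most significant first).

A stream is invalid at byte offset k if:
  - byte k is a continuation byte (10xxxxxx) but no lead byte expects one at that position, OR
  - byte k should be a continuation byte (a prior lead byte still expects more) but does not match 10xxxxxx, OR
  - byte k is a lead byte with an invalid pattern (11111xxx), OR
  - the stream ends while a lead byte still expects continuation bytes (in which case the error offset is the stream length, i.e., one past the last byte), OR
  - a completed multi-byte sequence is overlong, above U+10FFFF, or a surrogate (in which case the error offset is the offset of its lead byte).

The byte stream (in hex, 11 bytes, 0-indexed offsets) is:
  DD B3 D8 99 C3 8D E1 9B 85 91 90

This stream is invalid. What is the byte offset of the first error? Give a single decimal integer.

Answer: 9

Derivation:
Byte[0]=DD: 2-byte lead, need 1 cont bytes. acc=0x1D
Byte[1]=B3: continuation. acc=(acc<<6)|0x33=0x773
Completed: cp=U+0773 (starts at byte 0)
Byte[2]=D8: 2-byte lead, need 1 cont bytes. acc=0x18
Byte[3]=99: continuation. acc=(acc<<6)|0x19=0x619
Completed: cp=U+0619 (starts at byte 2)
Byte[4]=C3: 2-byte lead, need 1 cont bytes. acc=0x3
Byte[5]=8D: continuation. acc=(acc<<6)|0x0D=0xCD
Completed: cp=U+00CD (starts at byte 4)
Byte[6]=E1: 3-byte lead, need 2 cont bytes. acc=0x1
Byte[7]=9B: continuation. acc=(acc<<6)|0x1B=0x5B
Byte[8]=85: continuation. acc=(acc<<6)|0x05=0x16C5
Completed: cp=U+16C5 (starts at byte 6)
Byte[9]=91: INVALID lead byte (not 0xxx/110x/1110/11110)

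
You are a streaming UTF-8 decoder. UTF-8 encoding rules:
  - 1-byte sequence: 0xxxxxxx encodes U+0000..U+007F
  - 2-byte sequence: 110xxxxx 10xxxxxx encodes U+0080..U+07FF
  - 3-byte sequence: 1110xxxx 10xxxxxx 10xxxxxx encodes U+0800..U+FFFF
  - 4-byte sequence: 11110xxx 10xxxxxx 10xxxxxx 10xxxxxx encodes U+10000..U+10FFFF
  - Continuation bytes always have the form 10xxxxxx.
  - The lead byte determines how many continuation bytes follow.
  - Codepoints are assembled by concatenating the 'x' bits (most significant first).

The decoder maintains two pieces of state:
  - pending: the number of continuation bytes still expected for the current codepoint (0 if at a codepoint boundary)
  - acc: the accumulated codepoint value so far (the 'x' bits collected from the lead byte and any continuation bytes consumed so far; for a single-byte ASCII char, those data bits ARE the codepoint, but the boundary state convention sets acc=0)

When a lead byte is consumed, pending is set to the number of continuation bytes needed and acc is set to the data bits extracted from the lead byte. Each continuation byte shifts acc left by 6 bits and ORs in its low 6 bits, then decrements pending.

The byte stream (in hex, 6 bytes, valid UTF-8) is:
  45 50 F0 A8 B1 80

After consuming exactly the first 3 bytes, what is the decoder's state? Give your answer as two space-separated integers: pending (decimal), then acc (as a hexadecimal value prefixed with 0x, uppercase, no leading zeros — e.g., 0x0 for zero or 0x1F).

Byte[0]=45: 1-byte. pending=0, acc=0x0
Byte[1]=50: 1-byte. pending=0, acc=0x0
Byte[2]=F0: 4-byte lead. pending=3, acc=0x0

Answer: 3 0x0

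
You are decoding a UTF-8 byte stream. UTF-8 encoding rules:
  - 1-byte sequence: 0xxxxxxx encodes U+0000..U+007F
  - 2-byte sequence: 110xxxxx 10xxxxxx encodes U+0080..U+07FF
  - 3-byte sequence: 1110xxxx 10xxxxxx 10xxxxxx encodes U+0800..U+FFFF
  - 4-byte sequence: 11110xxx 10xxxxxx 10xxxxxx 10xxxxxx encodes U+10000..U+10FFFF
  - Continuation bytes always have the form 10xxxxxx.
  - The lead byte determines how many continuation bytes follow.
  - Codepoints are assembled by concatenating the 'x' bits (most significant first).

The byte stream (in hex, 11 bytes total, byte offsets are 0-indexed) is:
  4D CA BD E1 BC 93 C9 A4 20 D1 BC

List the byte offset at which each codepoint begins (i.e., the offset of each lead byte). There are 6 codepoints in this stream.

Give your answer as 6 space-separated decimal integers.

Answer: 0 1 3 6 8 9

Derivation:
Byte[0]=4D: 1-byte ASCII. cp=U+004D
Byte[1]=CA: 2-byte lead, need 1 cont bytes. acc=0xA
Byte[2]=BD: continuation. acc=(acc<<6)|0x3D=0x2BD
Completed: cp=U+02BD (starts at byte 1)
Byte[3]=E1: 3-byte lead, need 2 cont bytes. acc=0x1
Byte[4]=BC: continuation. acc=(acc<<6)|0x3C=0x7C
Byte[5]=93: continuation. acc=(acc<<6)|0x13=0x1F13
Completed: cp=U+1F13 (starts at byte 3)
Byte[6]=C9: 2-byte lead, need 1 cont bytes. acc=0x9
Byte[7]=A4: continuation. acc=(acc<<6)|0x24=0x264
Completed: cp=U+0264 (starts at byte 6)
Byte[8]=20: 1-byte ASCII. cp=U+0020
Byte[9]=D1: 2-byte lead, need 1 cont bytes. acc=0x11
Byte[10]=BC: continuation. acc=(acc<<6)|0x3C=0x47C
Completed: cp=U+047C (starts at byte 9)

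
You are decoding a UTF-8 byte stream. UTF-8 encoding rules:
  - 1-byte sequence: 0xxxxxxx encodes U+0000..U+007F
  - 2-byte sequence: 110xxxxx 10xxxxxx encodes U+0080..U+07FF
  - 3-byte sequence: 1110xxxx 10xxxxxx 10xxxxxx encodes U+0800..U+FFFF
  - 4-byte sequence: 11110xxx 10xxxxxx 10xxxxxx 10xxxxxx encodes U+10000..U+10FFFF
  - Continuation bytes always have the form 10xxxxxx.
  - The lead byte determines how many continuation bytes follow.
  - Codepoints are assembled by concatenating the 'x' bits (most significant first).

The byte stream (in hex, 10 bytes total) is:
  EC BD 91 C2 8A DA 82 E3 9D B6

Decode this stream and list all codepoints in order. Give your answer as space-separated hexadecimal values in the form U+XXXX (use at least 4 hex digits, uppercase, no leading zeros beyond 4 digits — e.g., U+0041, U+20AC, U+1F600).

Byte[0]=EC: 3-byte lead, need 2 cont bytes. acc=0xC
Byte[1]=BD: continuation. acc=(acc<<6)|0x3D=0x33D
Byte[2]=91: continuation. acc=(acc<<6)|0x11=0xCF51
Completed: cp=U+CF51 (starts at byte 0)
Byte[3]=C2: 2-byte lead, need 1 cont bytes. acc=0x2
Byte[4]=8A: continuation. acc=(acc<<6)|0x0A=0x8A
Completed: cp=U+008A (starts at byte 3)
Byte[5]=DA: 2-byte lead, need 1 cont bytes. acc=0x1A
Byte[6]=82: continuation. acc=(acc<<6)|0x02=0x682
Completed: cp=U+0682 (starts at byte 5)
Byte[7]=E3: 3-byte lead, need 2 cont bytes. acc=0x3
Byte[8]=9D: continuation. acc=(acc<<6)|0x1D=0xDD
Byte[9]=B6: continuation. acc=(acc<<6)|0x36=0x3776
Completed: cp=U+3776 (starts at byte 7)

Answer: U+CF51 U+008A U+0682 U+3776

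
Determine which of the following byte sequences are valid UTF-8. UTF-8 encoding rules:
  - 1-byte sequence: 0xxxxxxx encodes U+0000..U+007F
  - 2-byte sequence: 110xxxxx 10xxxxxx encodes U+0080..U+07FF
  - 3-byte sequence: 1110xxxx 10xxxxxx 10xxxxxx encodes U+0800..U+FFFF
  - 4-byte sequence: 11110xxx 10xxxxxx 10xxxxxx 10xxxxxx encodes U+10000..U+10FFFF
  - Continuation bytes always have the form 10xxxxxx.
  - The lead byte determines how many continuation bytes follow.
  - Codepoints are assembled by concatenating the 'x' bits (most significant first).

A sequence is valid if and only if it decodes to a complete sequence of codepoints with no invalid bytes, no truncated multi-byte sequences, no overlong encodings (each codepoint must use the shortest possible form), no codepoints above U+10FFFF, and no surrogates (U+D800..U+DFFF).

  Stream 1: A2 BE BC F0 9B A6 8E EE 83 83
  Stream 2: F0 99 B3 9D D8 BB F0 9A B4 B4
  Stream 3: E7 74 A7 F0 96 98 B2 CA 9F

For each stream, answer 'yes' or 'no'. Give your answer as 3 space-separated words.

Stream 1: error at byte offset 0. INVALID
Stream 2: decodes cleanly. VALID
Stream 3: error at byte offset 1. INVALID

Answer: no yes no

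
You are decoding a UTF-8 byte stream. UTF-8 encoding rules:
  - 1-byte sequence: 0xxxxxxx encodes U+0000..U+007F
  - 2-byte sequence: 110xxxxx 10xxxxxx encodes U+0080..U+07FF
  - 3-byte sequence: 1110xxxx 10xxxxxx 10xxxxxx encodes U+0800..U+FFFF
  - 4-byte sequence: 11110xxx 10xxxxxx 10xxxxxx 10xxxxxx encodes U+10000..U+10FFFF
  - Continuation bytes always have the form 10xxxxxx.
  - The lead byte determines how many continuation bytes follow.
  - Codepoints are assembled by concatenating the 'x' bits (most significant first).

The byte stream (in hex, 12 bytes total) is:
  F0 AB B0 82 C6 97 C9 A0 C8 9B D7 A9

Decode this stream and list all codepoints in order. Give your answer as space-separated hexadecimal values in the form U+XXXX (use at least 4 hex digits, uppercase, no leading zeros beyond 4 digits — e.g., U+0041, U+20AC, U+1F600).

Byte[0]=F0: 4-byte lead, need 3 cont bytes. acc=0x0
Byte[1]=AB: continuation. acc=(acc<<6)|0x2B=0x2B
Byte[2]=B0: continuation. acc=(acc<<6)|0x30=0xAF0
Byte[3]=82: continuation. acc=(acc<<6)|0x02=0x2BC02
Completed: cp=U+2BC02 (starts at byte 0)
Byte[4]=C6: 2-byte lead, need 1 cont bytes. acc=0x6
Byte[5]=97: continuation. acc=(acc<<6)|0x17=0x197
Completed: cp=U+0197 (starts at byte 4)
Byte[6]=C9: 2-byte lead, need 1 cont bytes. acc=0x9
Byte[7]=A0: continuation. acc=(acc<<6)|0x20=0x260
Completed: cp=U+0260 (starts at byte 6)
Byte[8]=C8: 2-byte lead, need 1 cont bytes. acc=0x8
Byte[9]=9B: continuation. acc=(acc<<6)|0x1B=0x21B
Completed: cp=U+021B (starts at byte 8)
Byte[10]=D7: 2-byte lead, need 1 cont bytes. acc=0x17
Byte[11]=A9: continuation. acc=(acc<<6)|0x29=0x5E9
Completed: cp=U+05E9 (starts at byte 10)

Answer: U+2BC02 U+0197 U+0260 U+021B U+05E9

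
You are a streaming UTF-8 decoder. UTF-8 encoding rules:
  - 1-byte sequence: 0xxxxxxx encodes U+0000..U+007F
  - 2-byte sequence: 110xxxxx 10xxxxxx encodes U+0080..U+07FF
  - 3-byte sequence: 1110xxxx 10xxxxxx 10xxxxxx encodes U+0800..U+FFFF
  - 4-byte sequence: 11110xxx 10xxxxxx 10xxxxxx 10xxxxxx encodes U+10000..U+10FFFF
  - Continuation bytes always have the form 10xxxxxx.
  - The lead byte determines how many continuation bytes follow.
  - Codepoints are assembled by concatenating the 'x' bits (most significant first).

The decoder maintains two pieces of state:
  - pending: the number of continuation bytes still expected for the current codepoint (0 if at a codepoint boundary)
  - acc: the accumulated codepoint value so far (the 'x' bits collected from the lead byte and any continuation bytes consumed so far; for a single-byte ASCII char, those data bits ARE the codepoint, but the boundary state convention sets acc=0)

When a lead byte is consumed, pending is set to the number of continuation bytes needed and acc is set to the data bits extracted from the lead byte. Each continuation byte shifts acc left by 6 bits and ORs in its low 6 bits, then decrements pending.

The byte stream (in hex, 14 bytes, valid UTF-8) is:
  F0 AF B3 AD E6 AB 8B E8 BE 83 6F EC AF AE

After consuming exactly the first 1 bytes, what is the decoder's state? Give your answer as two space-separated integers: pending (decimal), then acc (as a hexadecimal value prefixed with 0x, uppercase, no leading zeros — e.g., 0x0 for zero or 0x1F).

Answer: 3 0x0

Derivation:
Byte[0]=F0: 4-byte lead. pending=3, acc=0x0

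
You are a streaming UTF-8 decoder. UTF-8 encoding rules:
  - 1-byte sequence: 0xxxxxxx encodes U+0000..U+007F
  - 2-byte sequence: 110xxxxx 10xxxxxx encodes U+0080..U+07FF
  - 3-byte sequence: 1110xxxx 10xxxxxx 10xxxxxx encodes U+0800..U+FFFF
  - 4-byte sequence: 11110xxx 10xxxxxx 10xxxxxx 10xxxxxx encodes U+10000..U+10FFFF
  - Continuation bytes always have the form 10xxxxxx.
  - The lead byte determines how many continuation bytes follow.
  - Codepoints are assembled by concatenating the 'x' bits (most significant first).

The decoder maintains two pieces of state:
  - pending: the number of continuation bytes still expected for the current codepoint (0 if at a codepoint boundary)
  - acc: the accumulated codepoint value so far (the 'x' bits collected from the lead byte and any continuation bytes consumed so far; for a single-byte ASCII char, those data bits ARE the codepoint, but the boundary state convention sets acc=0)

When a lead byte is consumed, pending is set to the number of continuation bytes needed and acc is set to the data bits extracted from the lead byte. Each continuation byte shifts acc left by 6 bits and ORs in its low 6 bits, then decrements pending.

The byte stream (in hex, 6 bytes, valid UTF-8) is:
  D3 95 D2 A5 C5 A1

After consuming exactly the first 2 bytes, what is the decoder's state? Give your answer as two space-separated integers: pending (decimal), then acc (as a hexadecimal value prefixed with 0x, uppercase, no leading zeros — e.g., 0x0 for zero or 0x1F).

Byte[0]=D3: 2-byte lead. pending=1, acc=0x13
Byte[1]=95: continuation. acc=(acc<<6)|0x15=0x4D5, pending=0

Answer: 0 0x4D5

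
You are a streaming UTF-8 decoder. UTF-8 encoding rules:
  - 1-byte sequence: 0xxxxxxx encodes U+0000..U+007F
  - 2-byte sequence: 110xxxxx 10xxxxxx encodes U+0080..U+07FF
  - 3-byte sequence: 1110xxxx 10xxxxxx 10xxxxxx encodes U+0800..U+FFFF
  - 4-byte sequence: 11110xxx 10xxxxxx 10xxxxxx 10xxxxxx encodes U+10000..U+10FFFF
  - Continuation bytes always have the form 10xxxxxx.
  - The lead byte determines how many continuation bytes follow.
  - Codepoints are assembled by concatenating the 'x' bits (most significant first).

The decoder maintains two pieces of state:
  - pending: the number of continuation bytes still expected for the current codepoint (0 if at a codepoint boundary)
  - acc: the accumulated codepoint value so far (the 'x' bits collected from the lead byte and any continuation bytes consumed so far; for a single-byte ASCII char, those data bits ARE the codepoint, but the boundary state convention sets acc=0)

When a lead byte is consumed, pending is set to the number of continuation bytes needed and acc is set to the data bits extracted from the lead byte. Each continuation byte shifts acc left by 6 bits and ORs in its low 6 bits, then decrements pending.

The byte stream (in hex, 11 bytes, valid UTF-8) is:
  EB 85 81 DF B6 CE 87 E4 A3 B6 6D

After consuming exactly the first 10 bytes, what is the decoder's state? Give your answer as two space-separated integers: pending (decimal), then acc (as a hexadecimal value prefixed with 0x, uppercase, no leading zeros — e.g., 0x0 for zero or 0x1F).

Byte[0]=EB: 3-byte lead. pending=2, acc=0xB
Byte[1]=85: continuation. acc=(acc<<6)|0x05=0x2C5, pending=1
Byte[2]=81: continuation. acc=(acc<<6)|0x01=0xB141, pending=0
Byte[3]=DF: 2-byte lead. pending=1, acc=0x1F
Byte[4]=B6: continuation. acc=(acc<<6)|0x36=0x7F6, pending=0
Byte[5]=CE: 2-byte lead. pending=1, acc=0xE
Byte[6]=87: continuation. acc=(acc<<6)|0x07=0x387, pending=0
Byte[7]=E4: 3-byte lead. pending=2, acc=0x4
Byte[8]=A3: continuation. acc=(acc<<6)|0x23=0x123, pending=1
Byte[9]=B6: continuation. acc=(acc<<6)|0x36=0x48F6, pending=0

Answer: 0 0x48F6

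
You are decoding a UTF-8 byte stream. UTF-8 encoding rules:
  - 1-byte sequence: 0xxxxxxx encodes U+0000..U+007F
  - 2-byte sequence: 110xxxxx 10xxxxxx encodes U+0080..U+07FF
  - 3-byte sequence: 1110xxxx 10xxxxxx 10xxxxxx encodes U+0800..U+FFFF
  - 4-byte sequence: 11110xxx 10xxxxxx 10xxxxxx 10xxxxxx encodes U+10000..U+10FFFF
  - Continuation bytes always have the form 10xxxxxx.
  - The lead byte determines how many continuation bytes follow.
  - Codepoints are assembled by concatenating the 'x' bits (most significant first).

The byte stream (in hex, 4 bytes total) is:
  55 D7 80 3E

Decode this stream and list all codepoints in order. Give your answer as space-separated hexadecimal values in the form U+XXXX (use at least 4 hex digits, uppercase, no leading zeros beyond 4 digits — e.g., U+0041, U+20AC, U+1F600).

Answer: U+0055 U+05C0 U+003E

Derivation:
Byte[0]=55: 1-byte ASCII. cp=U+0055
Byte[1]=D7: 2-byte lead, need 1 cont bytes. acc=0x17
Byte[2]=80: continuation. acc=(acc<<6)|0x00=0x5C0
Completed: cp=U+05C0 (starts at byte 1)
Byte[3]=3E: 1-byte ASCII. cp=U+003E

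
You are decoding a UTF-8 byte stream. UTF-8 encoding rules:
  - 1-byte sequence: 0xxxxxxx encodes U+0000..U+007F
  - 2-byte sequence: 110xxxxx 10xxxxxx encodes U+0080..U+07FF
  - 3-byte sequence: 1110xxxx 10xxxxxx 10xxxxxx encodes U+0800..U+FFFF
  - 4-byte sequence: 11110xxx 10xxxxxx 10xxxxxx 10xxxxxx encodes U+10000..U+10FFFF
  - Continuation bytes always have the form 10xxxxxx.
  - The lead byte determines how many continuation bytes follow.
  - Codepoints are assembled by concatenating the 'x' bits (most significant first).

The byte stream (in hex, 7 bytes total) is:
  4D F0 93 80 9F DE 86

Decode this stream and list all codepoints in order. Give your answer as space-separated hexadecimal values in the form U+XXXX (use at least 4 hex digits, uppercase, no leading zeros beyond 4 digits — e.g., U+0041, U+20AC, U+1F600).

Byte[0]=4D: 1-byte ASCII. cp=U+004D
Byte[1]=F0: 4-byte lead, need 3 cont bytes. acc=0x0
Byte[2]=93: continuation. acc=(acc<<6)|0x13=0x13
Byte[3]=80: continuation. acc=(acc<<6)|0x00=0x4C0
Byte[4]=9F: continuation. acc=(acc<<6)|0x1F=0x1301F
Completed: cp=U+1301F (starts at byte 1)
Byte[5]=DE: 2-byte lead, need 1 cont bytes. acc=0x1E
Byte[6]=86: continuation. acc=(acc<<6)|0x06=0x786
Completed: cp=U+0786 (starts at byte 5)

Answer: U+004D U+1301F U+0786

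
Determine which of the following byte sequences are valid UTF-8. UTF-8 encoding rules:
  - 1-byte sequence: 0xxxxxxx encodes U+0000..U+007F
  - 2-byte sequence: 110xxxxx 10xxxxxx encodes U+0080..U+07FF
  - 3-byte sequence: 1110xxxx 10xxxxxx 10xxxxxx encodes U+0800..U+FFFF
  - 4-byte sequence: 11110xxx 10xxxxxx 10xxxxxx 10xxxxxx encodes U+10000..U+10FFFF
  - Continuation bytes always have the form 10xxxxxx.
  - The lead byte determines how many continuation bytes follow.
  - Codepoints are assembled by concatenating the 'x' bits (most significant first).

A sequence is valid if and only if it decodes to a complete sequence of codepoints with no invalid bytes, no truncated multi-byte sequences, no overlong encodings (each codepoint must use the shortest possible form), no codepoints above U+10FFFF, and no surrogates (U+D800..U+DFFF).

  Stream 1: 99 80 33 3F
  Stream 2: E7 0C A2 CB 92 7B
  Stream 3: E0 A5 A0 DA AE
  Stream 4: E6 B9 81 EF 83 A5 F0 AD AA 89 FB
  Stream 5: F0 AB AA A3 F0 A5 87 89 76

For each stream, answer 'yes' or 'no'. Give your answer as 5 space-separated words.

Stream 1: error at byte offset 0. INVALID
Stream 2: error at byte offset 1. INVALID
Stream 3: decodes cleanly. VALID
Stream 4: error at byte offset 10. INVALID
Stream 5: decodes cleanly. VALID

Answer: no no yes no yes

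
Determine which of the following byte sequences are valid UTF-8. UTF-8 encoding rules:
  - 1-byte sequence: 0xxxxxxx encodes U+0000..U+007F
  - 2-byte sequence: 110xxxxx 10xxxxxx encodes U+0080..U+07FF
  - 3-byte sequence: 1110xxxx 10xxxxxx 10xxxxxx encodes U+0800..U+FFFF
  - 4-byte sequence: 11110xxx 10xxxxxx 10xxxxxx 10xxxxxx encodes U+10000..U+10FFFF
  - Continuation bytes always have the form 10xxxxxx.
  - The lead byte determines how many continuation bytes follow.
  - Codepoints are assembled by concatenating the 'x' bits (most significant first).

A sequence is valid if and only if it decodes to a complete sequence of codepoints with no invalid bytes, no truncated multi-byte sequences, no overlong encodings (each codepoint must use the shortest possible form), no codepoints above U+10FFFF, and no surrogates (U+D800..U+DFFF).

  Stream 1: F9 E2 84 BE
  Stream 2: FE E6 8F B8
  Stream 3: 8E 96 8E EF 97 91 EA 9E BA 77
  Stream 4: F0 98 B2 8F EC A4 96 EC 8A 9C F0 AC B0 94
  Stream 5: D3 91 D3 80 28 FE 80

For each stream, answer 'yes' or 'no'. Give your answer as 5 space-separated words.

Answer: no no no yes no

Derivation:
Stream 1: error at byte offset 0. INVALID
Stream 2: error at byte offset 0. INVALID
Stream 3: error at byte offset 0. INVALID
Stream 4: decodes cleanly. VALID
Stream 5: error at byte offset 5. INVALID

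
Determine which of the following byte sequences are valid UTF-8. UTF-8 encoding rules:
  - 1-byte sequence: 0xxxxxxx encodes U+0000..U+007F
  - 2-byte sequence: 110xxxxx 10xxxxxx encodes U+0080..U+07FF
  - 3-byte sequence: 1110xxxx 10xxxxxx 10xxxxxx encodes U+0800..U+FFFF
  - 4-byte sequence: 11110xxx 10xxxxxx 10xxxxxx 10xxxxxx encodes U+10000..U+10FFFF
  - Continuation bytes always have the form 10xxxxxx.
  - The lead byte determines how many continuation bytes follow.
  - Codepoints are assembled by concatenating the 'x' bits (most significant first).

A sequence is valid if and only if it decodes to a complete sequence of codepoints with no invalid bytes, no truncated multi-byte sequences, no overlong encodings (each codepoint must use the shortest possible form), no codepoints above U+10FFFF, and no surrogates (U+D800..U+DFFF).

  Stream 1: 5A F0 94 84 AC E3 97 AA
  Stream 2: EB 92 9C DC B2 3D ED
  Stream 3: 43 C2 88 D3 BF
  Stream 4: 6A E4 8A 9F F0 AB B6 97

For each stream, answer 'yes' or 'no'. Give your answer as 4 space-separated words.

Stream 1: decodes cleanly. VALID
Stream 2: error at byte offset 7. INVALID
Stream 3: decodes cleanly. VALID
Stream 4: decodes cleanly. VALID

Answer: yes no yes yes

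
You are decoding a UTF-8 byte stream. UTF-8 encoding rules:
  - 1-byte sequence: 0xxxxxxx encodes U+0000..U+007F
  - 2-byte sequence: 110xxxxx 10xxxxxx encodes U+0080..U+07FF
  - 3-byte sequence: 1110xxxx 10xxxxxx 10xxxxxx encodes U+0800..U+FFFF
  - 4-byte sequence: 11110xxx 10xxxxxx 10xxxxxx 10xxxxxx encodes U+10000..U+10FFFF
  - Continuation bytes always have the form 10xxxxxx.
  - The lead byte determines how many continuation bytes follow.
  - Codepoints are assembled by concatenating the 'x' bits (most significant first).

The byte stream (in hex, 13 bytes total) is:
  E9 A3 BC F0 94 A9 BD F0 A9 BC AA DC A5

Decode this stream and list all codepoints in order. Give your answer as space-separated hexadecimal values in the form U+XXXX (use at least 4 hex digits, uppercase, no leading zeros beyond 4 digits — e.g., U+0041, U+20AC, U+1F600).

Byte[0]=E9: 3-byte lead, need 2 cont bytes. acc=0x9
Byte[1]=A3: continuation. acc=(acc<<6)|0x23=0x263
Byte[2]=BC: continuation. acc=(acc<<6)|0x3C=0x98FC
Completed: cp=U+98FC (starts at byte 0)
Byte[3]=F0: 4-byte lead, need 3 cont bytes. acc=0x0
Byte[4]=94: continuation. acc=(acc<<6)|0x14=0x14
Byte[5]=A9: continuation. acc=(acc<<6)|0x29=0x529
Byte[6]=BD: continuation. acc=(acc<<6)|0x3D=0x14A7D
Completed: cp=U+14A7D (starts at byte 3)
Byte[7]=F0: 4-byte lead, need 3 cont bytes. acc=0x0
Byte[8]=A9: continuation. acc=(acc<<6)|0x29=0x29
Byte[9]=BC: continuation. acc=(acc<<6)|0x3C=0xA7C
Byte[10]=AA: continuation. acc=(acc<<6)|0x2A=0x29F2A
Completed: cp=U+29F2A (starts at byte 7)
Byte[11]=DC: 2-byte lead, need 1 cont bytes. acc=0x1C
Byte[12]=A5: continuation. acc=(acc<<6)|0x25=0x725
Completed: cp=U+0725 (starts at byte 11)

Answer: U+98FC U+14A7D U+29F2A U+0725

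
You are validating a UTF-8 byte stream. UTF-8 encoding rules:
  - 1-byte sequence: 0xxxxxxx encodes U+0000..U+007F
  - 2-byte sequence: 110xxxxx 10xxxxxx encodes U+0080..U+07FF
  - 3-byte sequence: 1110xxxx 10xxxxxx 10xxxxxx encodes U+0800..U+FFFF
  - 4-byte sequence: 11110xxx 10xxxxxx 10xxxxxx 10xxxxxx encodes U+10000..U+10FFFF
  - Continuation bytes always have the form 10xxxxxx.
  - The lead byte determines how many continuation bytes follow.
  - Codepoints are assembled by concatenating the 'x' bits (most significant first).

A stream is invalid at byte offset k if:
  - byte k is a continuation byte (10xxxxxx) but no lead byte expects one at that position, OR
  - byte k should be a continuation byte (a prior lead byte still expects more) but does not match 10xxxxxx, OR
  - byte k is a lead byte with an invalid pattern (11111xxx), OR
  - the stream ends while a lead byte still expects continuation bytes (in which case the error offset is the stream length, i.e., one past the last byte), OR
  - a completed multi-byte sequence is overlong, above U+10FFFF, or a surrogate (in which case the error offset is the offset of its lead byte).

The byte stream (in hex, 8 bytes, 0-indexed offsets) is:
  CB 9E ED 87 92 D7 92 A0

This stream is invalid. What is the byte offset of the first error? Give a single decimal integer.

Byte[0]=CB: 2-byte lead, need 1 cont bytes. acc=0xB
Byte[1]=9E: continuation. acc=(acc<<6)|0x1E=0x2DE
Completed: cp=U+02DE (starts at byte 0)
Byte[2]=ED: 3-byte lead, need 2 cont bytes. acc=0xD
Byte[3]=87: continuation. acc=(acc<<6)|0x07=0x347
Byte[4]=92: continuation. acc=(acc<<6)|0x12=0xD1D2
Completed: cp=U+D1D2 (starts at byte 2)
Byte[5]=D7: 2-byte lead, need 1 cont bytes. acc=0x17
Byte[6]=92: continuation. acc=(acc<<6)|0x12=0x5D2
Completed: cp=U+05D2 (starts at byte 5)
Byte[7]=A0: INVALID lead byte (not 0xxx/110x/1110/11110)

Answer: 7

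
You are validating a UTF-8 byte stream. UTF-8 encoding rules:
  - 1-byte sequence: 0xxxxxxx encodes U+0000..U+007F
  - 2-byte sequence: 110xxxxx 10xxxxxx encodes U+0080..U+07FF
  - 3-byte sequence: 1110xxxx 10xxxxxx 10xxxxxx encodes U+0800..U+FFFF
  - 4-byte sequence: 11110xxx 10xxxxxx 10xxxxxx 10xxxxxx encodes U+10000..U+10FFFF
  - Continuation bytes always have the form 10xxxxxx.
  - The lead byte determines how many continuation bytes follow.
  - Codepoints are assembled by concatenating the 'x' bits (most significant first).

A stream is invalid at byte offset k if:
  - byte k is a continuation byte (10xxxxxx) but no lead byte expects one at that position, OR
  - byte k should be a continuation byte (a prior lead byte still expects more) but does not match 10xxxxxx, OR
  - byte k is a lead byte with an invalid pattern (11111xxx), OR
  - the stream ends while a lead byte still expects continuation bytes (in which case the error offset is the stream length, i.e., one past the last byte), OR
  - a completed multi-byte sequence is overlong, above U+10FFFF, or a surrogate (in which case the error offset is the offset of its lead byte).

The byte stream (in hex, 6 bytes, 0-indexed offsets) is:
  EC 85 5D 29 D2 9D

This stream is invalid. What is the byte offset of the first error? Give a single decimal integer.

Byte[0]=EC: 3-byte lead, need 2 cont bytes. acc=0xC
Byte[1]=85: continuation. acc=(acc<<6)|0x05=0x305
Byte[2]=5D: expected 10xxxxxx continuation. INVALID

Answer: 2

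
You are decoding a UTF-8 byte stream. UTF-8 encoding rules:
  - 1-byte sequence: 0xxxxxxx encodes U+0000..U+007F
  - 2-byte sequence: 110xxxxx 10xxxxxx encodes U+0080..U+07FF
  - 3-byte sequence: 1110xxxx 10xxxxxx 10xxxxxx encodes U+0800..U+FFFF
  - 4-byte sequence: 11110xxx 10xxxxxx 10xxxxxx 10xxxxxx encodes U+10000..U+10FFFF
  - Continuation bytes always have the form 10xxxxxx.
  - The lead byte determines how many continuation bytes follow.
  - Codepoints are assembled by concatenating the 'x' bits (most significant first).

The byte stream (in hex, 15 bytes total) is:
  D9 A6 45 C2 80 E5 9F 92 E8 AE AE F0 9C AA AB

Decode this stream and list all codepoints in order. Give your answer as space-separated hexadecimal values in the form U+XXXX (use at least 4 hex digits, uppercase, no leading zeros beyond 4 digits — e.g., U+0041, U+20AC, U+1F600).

Answer: U+0666 U+0045 U+0080 U+57D2 U+8BAE U+1CAAB

Derivation:
Byte[0]=D9: 2-byte lead, need 1 cont bytes. acc=0x19
Byte[1]=A6: continuation. acc=(acc<<6)|0x26=0x666
Completed: cp=U+0666 (starts at byte 0)
Byte[2]=45: 1-byte ASCII. cp=U+0045
Byte[3]=C2: 2-byte lead, need 1 cont bytes. acc=0x2
Byte[4]=80: continuation. acc=(acc<<6)|0x00=0x80
Completed: cp=U+0080 (starts at byte 3)
Byte[5]=E5: 3-byte lead, need 2 cont bytes. acc=0x5
Byte[6]=9F: continuation. acc=(acc<<6)|0x1F=0x15F
Byte[7]=92: continuation. acc=(acc<<6)|0x12=0x57D2
Completed: cp=U+57D2 (starts at byte 5)
Byte[8]=E8: 3-byte lead, need 2 cont bytes. acc=0x8
Byte[9]=AE: continuation. acc=(acc<<6)|0x2E=0x22E
Byte[10]=AE: continuation. acc=(acc<<6)|0x2E=0x8BAE
Completed: cp=U+8BAE (starts at byte 8)
Byte[11]=F0: 4-byte lead, need 3 cont bytes. acc=0x0
Byte[12]=9C: continuation. acc=(acc<<6)|0x1C=0x1C
Byte[13]=AA: continuation. acc=(acc<<6)|0x2A=0x72A
Byte[14]=AB: continuation. acc=(acc<<6)|0x2B=0x1CAAB
Completed: cp=U+1CAAB (starts at byte 11)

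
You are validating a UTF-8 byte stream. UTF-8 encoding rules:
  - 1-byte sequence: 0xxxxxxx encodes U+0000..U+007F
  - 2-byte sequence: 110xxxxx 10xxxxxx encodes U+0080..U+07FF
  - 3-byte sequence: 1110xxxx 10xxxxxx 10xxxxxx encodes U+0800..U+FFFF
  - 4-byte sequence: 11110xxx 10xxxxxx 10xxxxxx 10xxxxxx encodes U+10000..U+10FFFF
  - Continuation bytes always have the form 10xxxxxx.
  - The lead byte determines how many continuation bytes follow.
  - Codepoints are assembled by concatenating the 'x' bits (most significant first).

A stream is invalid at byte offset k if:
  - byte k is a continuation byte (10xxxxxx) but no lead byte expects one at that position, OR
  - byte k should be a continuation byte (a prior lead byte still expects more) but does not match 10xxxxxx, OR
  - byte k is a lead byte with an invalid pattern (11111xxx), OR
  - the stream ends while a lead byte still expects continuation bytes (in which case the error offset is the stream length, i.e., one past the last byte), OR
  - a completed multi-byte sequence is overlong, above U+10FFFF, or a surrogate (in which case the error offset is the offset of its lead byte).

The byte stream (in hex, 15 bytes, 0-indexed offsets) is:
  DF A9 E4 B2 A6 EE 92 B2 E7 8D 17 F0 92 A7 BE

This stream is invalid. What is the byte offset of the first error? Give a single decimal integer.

Answer: 10

Derivation:
Byte[0]=DF: 2-byte lead, need 1 cont bytes. acc=0x1F
Byte[1]=A9: continuation. acc=(acc<<6)|0x29=0x7E9
Completed: cp=U+07E9 (starts at byte 0)
Byte[2]=E4: 3-byte lead, need 2 cont bytes. acc=0x4
Byte[3]=B2: continuation. acc=(acc<<6)|0x32=0x132
Byte[4]=A6: continuation. acc=(acc<<6)|0x26=0x4CA6
Completed: cp=U+4CA6 (starts at byte 2)
Byte[5]=EE: 3-byte lead, need 2 cont bytes. acc=0xE
Byte[6]=92: continuation. acc=(acc<<6)|0x12=0x392
Byte[7]=B2: continuation. acc=(acc<<6)|0x32=0xE4B2
Completed: cp=U+E4B2 (starts at byte 5)
Byte[8]=E7: 3-byte lead, need 2 cont bytes. acc=0x7
Byte[9]=8D: continuation. acc=(acc<<6)|0x0D=0x1CD
Byte[10]=17: expected 10xxxxxx continuation. INVALID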